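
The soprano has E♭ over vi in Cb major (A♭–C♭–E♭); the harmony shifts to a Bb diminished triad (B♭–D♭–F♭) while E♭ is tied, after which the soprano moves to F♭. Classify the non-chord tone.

The harmony at that moment is B♭ diminished triad (B♭, D♭, F♭); E♭ is not a chord tone.
It is held over (the same pitch as the preceding E♭) and left by step up to F♭.
Held over from the previous chord and resolving up by step — a retardation.

E♭ is a retardation.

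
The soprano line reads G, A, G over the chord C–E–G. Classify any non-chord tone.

A is a neighbor tone.

The harmony at that moment is C major triad (C, E, G); A is not a chord tone.
It is approached by step up from G and left by step down to G.
Step away and step back to the same note — a neighbor tone (upper neighbor).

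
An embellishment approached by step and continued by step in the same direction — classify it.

Passing tone.

Approach: by step. Departure: by step, continuing in the same direction.
Stepwise on both sides with no change of direction means the note fills in the space between two different chord tones — a passing tone. (Had it turned back to its starting note it would be a neighbor tone instead.)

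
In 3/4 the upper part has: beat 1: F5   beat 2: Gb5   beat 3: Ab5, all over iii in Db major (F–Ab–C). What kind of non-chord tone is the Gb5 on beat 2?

Passing tone.

The harmony at that moment is F minor triad (F, Ab, C); Gb5 is not a chord tone.
It is approached by step up from F5 and left by step up to Ab5.
Step in, step out in the same direction — a passing tone.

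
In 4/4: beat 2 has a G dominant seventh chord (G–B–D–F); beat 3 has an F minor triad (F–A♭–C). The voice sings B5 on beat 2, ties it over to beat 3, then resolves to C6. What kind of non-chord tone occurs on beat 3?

Retardation.

The harmony at that moment is F minor triad (F, A♭, C); B5 is not a chord tone.
It is held over (the same pitch as the preceding B5) and left by step up to C6.
Held over from the previous chord and resolving up by step — a retardation.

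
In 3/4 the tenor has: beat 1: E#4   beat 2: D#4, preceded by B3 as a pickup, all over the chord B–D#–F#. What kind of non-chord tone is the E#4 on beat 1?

Appoggiatura.

The harmony at that moment is B major triad (B, D#, F#); E#4 is not a chord tone.
It is approached by leap up from B3 and left by step down to D#4.
Leap in, step out, metrically accented — an appoggiatura.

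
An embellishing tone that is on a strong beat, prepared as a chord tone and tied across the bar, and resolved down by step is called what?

Approach: by preparation — the pitch is first a chord tone, then held (tied or repeated) while the harmony changes under it. Departure: down by step. Metric position: strong.
A prepared dissonance that resolves downward by step — a suspension. (The same figure resolving upward would be a retardation.)

Suspension.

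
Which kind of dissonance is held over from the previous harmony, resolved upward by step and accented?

Retardation.

Approach: by preparation — the pitch is first a chord tone, then held (tied or repeated) while the harmony changes under it. Departure: up by step. Metric position: strong.
A prepared dissonance that resolves upward by step — a retardation. (The same figure resolving downward would be a suspension.)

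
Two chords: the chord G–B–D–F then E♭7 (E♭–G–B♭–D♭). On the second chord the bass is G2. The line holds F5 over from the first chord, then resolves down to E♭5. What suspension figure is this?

At the second chord the bass is G2. The suspended F5 lies a seventh above the bass; after resolving down by step to E♭5, the interval above the bass becomes a sixth.
Suspension figures are named by those two intervals: 7–6.

7–6 suspension.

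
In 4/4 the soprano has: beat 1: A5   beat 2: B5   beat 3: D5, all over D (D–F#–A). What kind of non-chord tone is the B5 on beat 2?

Escape tone.

The harmony at that moment is D major triad (D, F#, A); B5 is not a chord tone.
It is approached by step up from A5 and left by leap down to D5.
Step in, leap out, on a weak beat — an escape tone.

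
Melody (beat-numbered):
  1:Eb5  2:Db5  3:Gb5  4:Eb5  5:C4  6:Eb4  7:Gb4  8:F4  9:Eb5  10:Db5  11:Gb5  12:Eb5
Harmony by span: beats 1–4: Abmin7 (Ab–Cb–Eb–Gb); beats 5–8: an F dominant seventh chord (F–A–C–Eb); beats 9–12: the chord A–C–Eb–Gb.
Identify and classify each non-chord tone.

The harmony at that moment is Ab minor seventh chord (Ab, Cb, Eb, Gb); Db5 is not a chord tone.
It is approached by step down from Eb5 and left by leap up to Gb5.
Step in, leap out — an escape tone.
The harmony at that moment is F dominant seventh chord (F, A, C, Eb); Gb4 is not a chord tone.
It is approached by leap up from Eb4 and left by step down to F4.
Leap in, step out — an appoggiatura.
The harmony at that moment is A diminished seventh chord (A, C, Eb, Gb); Db5 is not a chord tone.
It is approached by step down from Eb5 and left by leap up to Gb5.
Step in, leap out — an escape tone.

Db5 (beat 2) — escape tone; Gb4 (beat 7) — appoggiatura; Db5 (beat 10) — escape tone.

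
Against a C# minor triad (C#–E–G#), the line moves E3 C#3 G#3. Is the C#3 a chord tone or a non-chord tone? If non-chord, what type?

Chord tone (the root of C# minor triad).

C# minor triad contains C#, E, G#; C# is the root, so it is a chord tone.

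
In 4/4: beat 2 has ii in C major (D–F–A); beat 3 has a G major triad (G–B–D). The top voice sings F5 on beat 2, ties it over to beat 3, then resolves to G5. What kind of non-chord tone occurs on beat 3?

Retardation.

The harmony at that moment is G major triad (G, B, D); F5 is not a chord tone.
It is held over (the same pitch as the preceding F5) and left by step up to G5.
Held over from the previous chord and resolving up by step — a retardation.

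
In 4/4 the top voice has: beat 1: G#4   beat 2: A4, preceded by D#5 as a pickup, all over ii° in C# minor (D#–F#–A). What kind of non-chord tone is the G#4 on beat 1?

The harmony at that moment is D# diminished triad (D#, F#, A); G#4 is not a chord tone.
It is approached by leap down from D#5 and left by step up to A4.
Leap in, step out, metrically accented — an appoggiatura.

Appoggiatura.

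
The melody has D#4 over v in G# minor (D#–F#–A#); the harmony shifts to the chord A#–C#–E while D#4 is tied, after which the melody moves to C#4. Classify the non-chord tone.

The harmony at that moment is A# diminished triad (A#, C#, E); D#4 is not a chord tone.
It is held over (the same pitch as the preceding D#4) and left by step down to C#4.
Held over from the previous chord and resolving down by step — a suspension.

D#4 is a suspension.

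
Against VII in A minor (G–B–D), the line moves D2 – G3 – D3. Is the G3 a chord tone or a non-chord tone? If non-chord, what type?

Chord tone (the root of G major triad).

G major triad contains G, B, D; G is the root, so it is a chord tone.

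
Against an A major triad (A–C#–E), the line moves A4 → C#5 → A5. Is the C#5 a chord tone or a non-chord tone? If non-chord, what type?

Chord tone (the third of A major triad).

A major triad contains A, C#, E; C# is the third, so it is a chord tone.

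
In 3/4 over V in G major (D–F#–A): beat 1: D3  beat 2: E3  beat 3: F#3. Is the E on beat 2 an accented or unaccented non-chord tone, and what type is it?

The harmony at that moment is D major triad (D, F#, A); E3 is not a chord tone.
It is approached by step up from D3 and left by step up to F#3.
Step in, step out in the same direction — a passing tone.
It falls on a weak beat, so it is unaccented.

Unaccented passing tone.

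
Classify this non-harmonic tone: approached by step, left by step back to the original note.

Approach: by step. Departure: by step in the opposite direction, back to the starting pitch.
Stepwise on both sides but reversing to return to the same chord tone — a neighbor tone. (Had it continued onward in the same direction it would be a passing tone instead.)

Neighbor tone.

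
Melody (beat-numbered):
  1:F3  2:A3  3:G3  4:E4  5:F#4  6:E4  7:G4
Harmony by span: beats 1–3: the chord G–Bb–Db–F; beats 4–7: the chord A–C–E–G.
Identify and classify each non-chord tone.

The harmony at that moment is G half-diminished seventh chord (G, Bb, Db, F); A3 is not a chord tone.
It is approached by leap up from F3 and left by step down to G3.
Leap in, step out — an appoggiatura.
The harmony at that moment is A minor seventh chord (A, C, E, G); F#4 is not a chord tone.
It is approached by step up from E4 and left by step down to E4.
Step away and step back to the same note — a neighbor tone (upper neighbor).

A3 (beat 2) — appoggiatura; F#4 (beat 5) — neighbor tone.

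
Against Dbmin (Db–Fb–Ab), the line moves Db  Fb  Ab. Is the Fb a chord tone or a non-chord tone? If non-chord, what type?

Chord tone (the third of Db minor triad).

Db minor triad contains Db, Fb, Ab; Fb is the third, so it is a chord tone.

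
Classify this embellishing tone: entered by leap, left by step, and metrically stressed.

Approach: by leap. Departure: by step. Metric position: strong.
Leap in, step out, in a metrically strong position — an appoggiatura. (It is the mirror image of the escape tone, which steps in and leaps out from a weak position.)

Appoggiatura.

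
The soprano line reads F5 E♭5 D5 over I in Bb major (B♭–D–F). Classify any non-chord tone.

The harmony at that moment is B♭ major triad (B♭, D, F); E♭5 is not a chord tone.
It is approached by step down from F5 and left by step down to D5.
Step in, step out in the same direction — a passing tone.

E♭5 is a passing tone.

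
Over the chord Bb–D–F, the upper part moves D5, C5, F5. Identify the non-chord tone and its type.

The harmony at that moment is Bb major triad (Bb, D, F); C5 is not a chord tone.
It is approached by step down from D5 and left by leap up to F5.
Step in, leap out — an escape tone.

C5 is an escape tone.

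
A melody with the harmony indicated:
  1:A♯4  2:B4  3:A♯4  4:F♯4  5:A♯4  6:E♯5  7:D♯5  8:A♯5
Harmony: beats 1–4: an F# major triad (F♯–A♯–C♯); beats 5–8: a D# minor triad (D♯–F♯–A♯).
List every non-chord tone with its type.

The harmony at that moment is F♯ major triad (F♯, A♯, C♯); B4 is not a chord tone.
It is approached by step up from A♯4 and left by step down to A♯4.
Step away and step back to the same note — a neighbor tone (upper neighbor).
The harmony at that moment is D♯ minor triad (D♯, F♯, A♯); E♯5 is not a chord tone.
It is approached by leap up from A♯4 and left by step down to D♯5.
Leap in, step out — an appoggiatura.

B4 (beat 2) — neighbor tone; E♯5 (beat 6) — appoggiatura.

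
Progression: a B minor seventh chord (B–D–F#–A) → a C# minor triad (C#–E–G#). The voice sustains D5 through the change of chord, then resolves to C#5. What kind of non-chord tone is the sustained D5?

D5 is a suspension.

The harmony at that moment is C# minor triad (C#, E, G#); D5 is not a chord tone.
It is held over (the same pitch as the preceding D5) and left by step down to C#5.
Held over from the previous chord and resolving down by step — a suspension.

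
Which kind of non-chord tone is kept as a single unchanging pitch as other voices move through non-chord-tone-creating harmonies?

Pedal tone.

Approach: none. Departure: none — a single pitch is sustained while the chords change around it, passing through harmonies that do not contain it.
No melodic motion at all; the dissonance is created entirely by the moving harmonies against the stationary note — a pedal tone (pedal point).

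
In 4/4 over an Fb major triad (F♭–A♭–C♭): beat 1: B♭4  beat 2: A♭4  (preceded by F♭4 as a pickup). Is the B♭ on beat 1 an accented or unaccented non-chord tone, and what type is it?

Accented appoggiatura.

The harmony at that moment is F♭ major triad (F♭, A♭, C♭); B♭4 is not a chord tone.
It is approached by leap up from F♭4 and left by step down to A♭4.
Leap in, step out — an appoggiatura.
It falls on the downbeat, so it is accented.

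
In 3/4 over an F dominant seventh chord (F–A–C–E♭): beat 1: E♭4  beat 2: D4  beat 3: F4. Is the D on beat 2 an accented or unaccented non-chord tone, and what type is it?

Unaccented escape tone.

The harmony at that moment is F dominant seventh chord (F, A, C, E♭); D4 is not a chord tone.
It is approached by step down from E♭4 and left by leap up to F4.
Step in, leap out — an escape tone.
It falls on a weak beat, so it is unaccented.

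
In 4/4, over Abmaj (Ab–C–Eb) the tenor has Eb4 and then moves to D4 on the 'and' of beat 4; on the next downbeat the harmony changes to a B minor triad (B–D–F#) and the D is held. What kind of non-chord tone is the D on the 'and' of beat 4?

Anticipation.

The harmony at that moment is Ab major triad (Ab, C, Eb); D4 is not a chord tone.
It is approached by step down from Eb4 and then sustained as the same pitch into the next harmony.
Arriving early and becoming a chord tone when the harmony changes — an anticipation.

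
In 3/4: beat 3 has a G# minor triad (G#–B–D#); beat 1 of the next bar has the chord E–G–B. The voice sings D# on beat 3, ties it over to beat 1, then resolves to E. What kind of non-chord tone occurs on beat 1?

The harmony at that moment is E minor triad (E, G, B); D# is not a chord tone.
It is held over (the same pitch as the preceding D#) and left by step up to E.
Held over from the previous chord and resolving up by step — a retardation.

Retardation.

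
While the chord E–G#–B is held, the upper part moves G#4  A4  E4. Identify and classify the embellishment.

A4 is an escape tone.

The harmony at that moment is E major triad (E, G#, B); A4 is not a chord tone.
It is approached by step up from G#4 and left by leap down to E4.
Step in, leap out — an escape tone.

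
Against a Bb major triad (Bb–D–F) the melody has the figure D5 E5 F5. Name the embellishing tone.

E5 is a passing tone.

The harmony at that moment is Bb major triad (Bb, D, F); E5 is not a chord tone.
It is approached by step up from D5 and left by step up to F5.
Step in, step out in the same direction — a passing tone.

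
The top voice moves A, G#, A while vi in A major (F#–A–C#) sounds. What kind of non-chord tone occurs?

G# is a neighbor tone.

The harmony at that moment is F# minor triad (F#, A, C#); G# is not a chord tone.
It is approached by step down from A and left by step up to A.
Step away and step back to the same note — a neighbor tone (lower neighbor).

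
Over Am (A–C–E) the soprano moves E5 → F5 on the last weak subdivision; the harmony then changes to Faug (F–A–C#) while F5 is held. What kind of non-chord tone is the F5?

The harmony at that moment is A minor triad (A, C, E); F5 is not a chord tone.
It is approached by step up from E5 and then sustained as the same pitch into the next harmony.
Arriving early and becoming a chord tone when the harmony changes — an anticipation.

F5 is an anticipation.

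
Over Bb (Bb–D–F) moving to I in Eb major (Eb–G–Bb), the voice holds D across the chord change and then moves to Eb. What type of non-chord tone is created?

D is a retardation.

The harmony at that moment is Eb major triad (Eb, G, Bb); D is not a chord tone.
It is held over (the same pitch as the preceding D) and left by step up to Eb.
Held over from the previous chord and resolving up by step — a retardation.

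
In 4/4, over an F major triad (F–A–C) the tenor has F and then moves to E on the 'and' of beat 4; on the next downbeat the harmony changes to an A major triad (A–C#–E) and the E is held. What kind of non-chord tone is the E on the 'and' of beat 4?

The harmony at that moment is F major triad (F, A, C); E is not a chord tone.
It is approached by step down from F and then sustained as the same pitch into the next harmony.
Arriving early and becoming a chord tone when the harmony changes — an anticipation.

Anticipation.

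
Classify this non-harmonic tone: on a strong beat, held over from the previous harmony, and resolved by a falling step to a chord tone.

Suspension.

Approach: by preparation — the pitch is first a chord tone, then held (tied or repeated) while the harmony changes under it. Departure: down by step. Metric position: strong.
A prepared dissonance that resolves downward by step — a suspension. (The same figure resolving upward would be a retardation.)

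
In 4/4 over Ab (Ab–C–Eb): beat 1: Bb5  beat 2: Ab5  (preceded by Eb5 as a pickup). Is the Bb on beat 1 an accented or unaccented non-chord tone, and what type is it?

The harmony at that moment is Ab major triad (Ab, C, Eb); Bb5 is not a chord tone.
It is approached by leap up from Eb5 and left by step down to Ab5.
Leap in, step out — an appoggiatura.
It falls on the downbeat, so it is accented.

Accented appoggiatura.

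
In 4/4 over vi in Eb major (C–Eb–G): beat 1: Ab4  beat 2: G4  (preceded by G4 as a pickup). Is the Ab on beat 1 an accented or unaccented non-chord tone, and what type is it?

Accented neighbor tone.

The harmony at that moment is C minor triad (C, Eb, G); Ab4 is not a chord tone.
It is approached by step up from G4 and left by step down to G4.
Step away and step back to the same note — a neighbor tone (upper neighbor).
It falls on the downbeat, so it is accented.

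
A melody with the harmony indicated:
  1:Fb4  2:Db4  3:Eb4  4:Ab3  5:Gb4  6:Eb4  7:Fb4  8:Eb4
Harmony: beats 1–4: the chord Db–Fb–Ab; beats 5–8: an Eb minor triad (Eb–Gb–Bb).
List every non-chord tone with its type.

The harmony at that moment is Db minor triad (Db, Fb, Ab); Eb4 is not a chord tone.
It is approached by step up from Db4 and left by leap down to Ab3.
Step in, leap out — an escape tone.
The harmony at that moment is Eb minor triad (Eb, Gb, Bb); Fb4 is not a chord tone.
It is approached by step up from Eb4 and left by step down to Eb4.
Step away and step back to the same note — a neighbor tone (upper neighbor).

Eb4 (beat 3) — escape tone; Fb4 (beat 7) — neighbor tone.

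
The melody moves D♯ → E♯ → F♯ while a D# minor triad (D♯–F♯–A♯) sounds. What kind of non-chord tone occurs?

The harmony at that moment is D♯ minor triad (D♯, F♯, A♯); E♯ is not a chord tone.
It is approached by step up from D♯ and left by step up to F♯.
Step in, step out in the same direction — a passing tone.

E♯ is a passing tone.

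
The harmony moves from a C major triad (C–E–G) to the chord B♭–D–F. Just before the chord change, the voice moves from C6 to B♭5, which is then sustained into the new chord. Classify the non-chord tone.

B♭5 is an anticipation.

The harmony at that moment is C major triad (C, E, G); B♭5 is not a chord tone.
It is approached by step down from C6 and then sustained as the same pitch into the next harmony.
Arriving early and becoming a chord tone when the harmony changes — an anticipation.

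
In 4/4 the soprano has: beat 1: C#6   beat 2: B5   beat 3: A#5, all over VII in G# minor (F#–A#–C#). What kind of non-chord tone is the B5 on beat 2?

Passing tone.

The harmony at that moment is F# major triad (F#, A#, C#); B5 is not a chord tone.
It is approached by step down from C#6 and left by step down to A#5.
Step in, step out in the same direction — a passing tone.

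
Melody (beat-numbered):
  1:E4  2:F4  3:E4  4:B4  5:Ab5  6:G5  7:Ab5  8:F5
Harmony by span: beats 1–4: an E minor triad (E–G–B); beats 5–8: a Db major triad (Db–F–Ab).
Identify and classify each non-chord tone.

The harmony at that moment is E minor triad (E, G, B); F4 is not a chord tone.
It is approached by step up from E4 and left by step down to E4.
Step away and step back to the same note — a neighbor tone (upper neighbor).
The harmony at that moment is Db major triad (Db, F, Ab); G5 is not a chord tone.
It is approached by step down from Ab5 and left by step up to Ab5.
Step away and step back to the same note — a neighbor tone (lower neighbor).

F4 (beat 2) — neighbor tone; G5 (beat 6) — neighbor tone.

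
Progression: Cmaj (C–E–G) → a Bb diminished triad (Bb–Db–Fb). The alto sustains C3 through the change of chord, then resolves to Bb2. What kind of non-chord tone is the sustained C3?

The harmony at that moment is Bb diminished triad (Bb, Db, Fb); C3 is not a chord tone.
It is held over (the same pitch as the preceding C3) and left by step down to Bb2.
Held over from the previous chord and resolving down by step — a suspension.

C3 is a suspension.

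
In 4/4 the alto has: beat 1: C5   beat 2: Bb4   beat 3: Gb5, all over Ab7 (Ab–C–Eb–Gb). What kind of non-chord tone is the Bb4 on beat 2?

Escape tone.

The harmony at that moment is Ab dominant seventh chord (Ab, C, Eb, Gb); Bb4 is not a chord tone.
It is approached by step down from C5 and left by leap up to Gb5.
Step in, leap out, on a weak beat — an escape tone.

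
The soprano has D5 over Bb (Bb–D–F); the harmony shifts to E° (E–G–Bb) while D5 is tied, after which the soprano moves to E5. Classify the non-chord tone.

D5 is a retardation.

The harmony at that moment is E diminished triad (E, G, Bb); D5 is not a chord tone.
It is held over (the same pitch as the preceding D5) and left by step up to E5.
Held over from the previous chord and resolving up by step — a retardation.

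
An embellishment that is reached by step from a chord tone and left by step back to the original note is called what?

Neighbor tone.

Approach: by step. Departure: by step in the opposite direction, back to the starting pitch.
Stepwise on both sides but reversing to return to the same chord tone — a neighbor tone. (Had it continued onward in the same direction it would be a passing tone instead.)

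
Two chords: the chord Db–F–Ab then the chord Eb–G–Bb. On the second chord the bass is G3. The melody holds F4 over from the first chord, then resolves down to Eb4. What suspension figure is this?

At the second chord the bass is G3. The suspended F4 lies a seventh above the bass; after resolving down by step to Eb4, the interval above the bass becomes a sixth.
Suspension figures are named by those two intervals: 7–6.

7–6 suspension.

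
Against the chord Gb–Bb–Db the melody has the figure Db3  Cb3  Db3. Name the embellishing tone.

Cb3 is a neighbor tone.

The harmony at that moment is Gb major triad (Gb, Bb, Db); Cb3 is not a chord tone.
It is approached by step down from Db3 and left by step up to Db3.
Step away and step back to the same note — a neighbor tone (lower neighbor).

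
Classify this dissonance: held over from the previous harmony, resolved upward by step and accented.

Retardation.

Approach: by preparation — the pitch is first a chord tone, then held (tied or repeated) while the harmony changes under it. Departure: up by step. Metric position: strong.
A prepared dissonance that resolves upward by step — a retardation. (The same figure resolving downward would be a suspension.)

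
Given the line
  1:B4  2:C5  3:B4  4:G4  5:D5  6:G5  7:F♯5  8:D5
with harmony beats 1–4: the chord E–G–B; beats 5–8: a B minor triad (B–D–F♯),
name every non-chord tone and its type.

The harmony at that moment is E minor triad (E, G, B); C5 is not a chord tone.
It is approached by step up from B4 and left by step down to B4.
Step away and step back to the same note — a neighbor tone (upper neighbor).
The harmony at that moment is B minor triad (B, D, F♯); G5 is not a chord tone.
It is approached by leap up from D5 and left by step down to F♯5.
Leap in, step out — an appoggiatura.

C5 (beat 2) — neighbor tone; G5 (beat 6) — appoggiatura.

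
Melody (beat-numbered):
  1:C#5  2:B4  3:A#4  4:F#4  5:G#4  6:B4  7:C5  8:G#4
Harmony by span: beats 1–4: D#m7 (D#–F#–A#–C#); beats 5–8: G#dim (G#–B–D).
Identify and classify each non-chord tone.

B4 (beat 2) — passing tone; C5 (beat 7) — escape tone.

The harmony at that moment is D# minor seventh chord (D#, F#, A#, C#); B4 is not a chord tone.
It is approached by step down from C#5 and left by step down to A#4.
Step in, step out in the same direction — a passing tone.
The harmony at that moment is G# diminished triad (G#, B, D); C5 is not a chord tone.
It is approached by step up from B4 and left by leap down to G#4.
Step in, leap out — an escape tone.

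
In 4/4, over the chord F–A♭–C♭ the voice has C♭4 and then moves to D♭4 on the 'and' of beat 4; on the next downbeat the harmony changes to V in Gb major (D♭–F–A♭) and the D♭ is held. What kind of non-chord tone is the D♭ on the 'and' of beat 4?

Anticipation.

The harmony at that moment is F diminished triad (F, A♭, C♭); D♭4 is not a chord tone.
It is approached by step up from C♭4 and then sustained as the same pitch into the next harmony.
Arriving early and becoming a chord tone when the harmony changes — an anticipation.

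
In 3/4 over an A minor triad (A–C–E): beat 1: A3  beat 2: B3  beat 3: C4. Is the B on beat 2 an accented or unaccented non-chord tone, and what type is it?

Unaccented passing tone.

The harmony at that moment is A minor triad (A, C, E); B3 is not a chord tone.
It is approached by step up from A3 and left by step up to C4.
Step in, step out in the same direction — a passing tone.
It falls on a weak beat, so it is unaccented.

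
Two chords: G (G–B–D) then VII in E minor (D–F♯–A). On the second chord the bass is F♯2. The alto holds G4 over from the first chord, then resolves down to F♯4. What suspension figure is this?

At the second chord the bass is F♯2. The suspended G4 lies a ninth above the bass; after resolving down by step to F♯4, the interval above the bass becomes an octave.
Suspension figures are named by those two intervals: 9–8.

9–8 suspension.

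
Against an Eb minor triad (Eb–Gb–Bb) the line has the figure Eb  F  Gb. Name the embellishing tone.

F is a passing tone.

The harmony at that moment is Eb minor triad (Eb, Gb, Bb); F is not a chord tone.
It is approached by step up from Eb and left by step up to Gb.
Step in, step out in the same direction — a passing tone.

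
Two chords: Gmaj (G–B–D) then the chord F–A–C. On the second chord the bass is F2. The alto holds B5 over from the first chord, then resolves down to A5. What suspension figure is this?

At the second chord the bass is F2. The suspended B5 lies a fourth above the bass; after resolving down by step to A5, the interval above the bass becomes a third.
Suspension figures are named by those two intervals: 4–3.

4–3 suspension.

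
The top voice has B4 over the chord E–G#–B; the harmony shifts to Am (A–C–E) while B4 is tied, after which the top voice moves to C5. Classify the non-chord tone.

The harmony at that moment is A minor triad (A, C, E); B4 is not a chord tone.
It is held over (the same pitch as the preceding B4) and left by step up to C5.
Held over from the previous chord and resolving up by step — a retardation.

B4 is a retardation.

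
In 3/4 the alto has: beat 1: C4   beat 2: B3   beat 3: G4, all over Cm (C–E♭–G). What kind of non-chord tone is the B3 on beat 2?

The harmony at that moment is C minor triad (C, E♭, G); B3 is not a chord tone.
It is approached by step down from C4 and left by leap up to G4.
Step in, leap out, on a weak beat — an escape tone.

Escape tone.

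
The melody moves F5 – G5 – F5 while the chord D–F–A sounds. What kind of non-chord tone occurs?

The harmony at that moment is D minor triad (D, F, A); G5 is not a chord tone.
It is approached by step up from F5 and left by step down to F5.
Step away and step back to the same note — a neighbor tone (upper neighbor).

G5 is a neighbor tone.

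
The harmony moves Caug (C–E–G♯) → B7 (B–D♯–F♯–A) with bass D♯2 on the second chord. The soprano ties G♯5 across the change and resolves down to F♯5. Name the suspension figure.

At the second chord the bass is D♯2. The suspended G♯5 lies a fourth above the bass; after resolving down by step to F♯5, the interval above the bass becomes a third.
Suspension figures are named by those two intervals: 4–3.

4–3 suspension.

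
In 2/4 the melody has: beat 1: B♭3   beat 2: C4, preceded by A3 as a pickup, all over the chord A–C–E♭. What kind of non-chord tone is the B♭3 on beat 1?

The harmony at that moment is A diminished triad (A, C, E♭); B♭3 is not a chord tone.
It is approached by step up from A3 and left by step up to C4.
Step in, step out in the same direction — a passing tone.

Passing tone.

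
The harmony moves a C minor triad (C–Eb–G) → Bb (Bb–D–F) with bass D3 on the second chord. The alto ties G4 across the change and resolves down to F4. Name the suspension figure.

At the second chord the bass is D3. The suspended G4 lies a fourth above the bass; after resolving down by step to F4, the interval above the bass becomes a third.
Suspension figures are named by those two intervals: 4–3.

4–3 suspension.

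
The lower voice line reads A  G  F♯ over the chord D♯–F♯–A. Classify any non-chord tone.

G is a passing tone.

The harmony at that moment is D♯ diminished triad (D♯, F♯, A); G is not a chord tone.
It is approached by step down from A and left by step down to F♯.
Step in, step out in the same direction — a passing tone.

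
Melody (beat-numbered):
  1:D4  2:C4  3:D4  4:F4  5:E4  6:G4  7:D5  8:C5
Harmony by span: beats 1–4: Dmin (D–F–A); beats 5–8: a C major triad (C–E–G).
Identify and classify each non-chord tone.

C4 (beat 2) — neighbor tone; D5 (beat 7) — appoggiatura.

The harmony at that moment is D minor triad (D, F, A); C4 is not a chord tone.
It is approached by step down from D4 and left by step up to D4.
Step away and step back to the same note — a neighbor tone (lower neighbor).
The harmony at that moment is C major triad (C, E, G); D5 is not a chord tone.
It is approached by leap up from G4 and left by step down to C5.
Leap in, step out — an appoggiatura.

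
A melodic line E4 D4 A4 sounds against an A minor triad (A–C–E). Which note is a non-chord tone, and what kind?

The harmony at that moment is A minor triad (A, C, E); D4 is not a chord tone.
It is approached by step down from E4 and left by leap up to A4.
Step in, leap out — an escape tone.

D4 is an escape tone.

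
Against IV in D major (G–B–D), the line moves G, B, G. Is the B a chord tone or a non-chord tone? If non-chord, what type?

G major triad contains G, B, D; B is the third, so it is a chord tone.

Chord tone (the third of G major triad).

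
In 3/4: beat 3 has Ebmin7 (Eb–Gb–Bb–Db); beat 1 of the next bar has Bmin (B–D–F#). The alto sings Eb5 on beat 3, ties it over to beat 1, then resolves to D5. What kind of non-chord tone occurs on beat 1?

Suspension.

The harmony at that moment is B minor triad (B, D, F#); Eb5 is not a chord tone.
It is held over (the same pitch as the preceding Eb5) and left by step down to D5.
Held over from the previous chord and resolving down by step — a suspension.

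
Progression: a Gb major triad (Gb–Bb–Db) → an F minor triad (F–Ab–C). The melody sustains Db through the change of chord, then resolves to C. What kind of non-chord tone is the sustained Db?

Db is a suspension.

The harmony at that moment is F minor triad (F, Ab, C); Db is not a chord tone.
It is held over (the same pitch as the preceding Db) and left by step down to C.
Held over from the previous chord and resolving down by step — a suspension.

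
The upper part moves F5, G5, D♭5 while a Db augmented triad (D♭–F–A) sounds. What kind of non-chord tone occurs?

G5 is an escape tone.

The harmony at that moment is D♭ augmented triad (D♭, F, A); G5 is not a chord tone.
It is approached by step up from F5 and left by leap down to D♭5.
Step in, leap out — an escape tone.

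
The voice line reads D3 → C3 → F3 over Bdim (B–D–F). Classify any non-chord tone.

The harmony at that moment is B diminished triad (B, D, F); C3 is not a chord tone.
It is approached by step down from D3 and left by leap up to F3.
Step in, leap out — an escape tone.

C3 is an escape tone.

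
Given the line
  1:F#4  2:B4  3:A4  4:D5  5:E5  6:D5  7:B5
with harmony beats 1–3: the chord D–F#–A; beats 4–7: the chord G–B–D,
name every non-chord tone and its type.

B4 (beat 2) — appoggiatura; E5 (beat 5) — neighbor tone.

The harmony at that moment is D major triad (D, F#, A); B4 is not a chord tone.
It is approached by leap up from F#4 and left by step down to A4.
Leap in, step out — an appoggiatura.
The harmony at that moment is G major triad (G, B, D); E5 is not a chord tone.
It is approached by step up from D5 and left by step down to D5.
Step away and step back to the same note — a neighbor tone (upper neighbor).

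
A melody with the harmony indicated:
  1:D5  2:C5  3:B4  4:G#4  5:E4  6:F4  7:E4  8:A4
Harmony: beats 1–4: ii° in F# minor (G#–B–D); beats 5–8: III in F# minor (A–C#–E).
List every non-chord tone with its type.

The harmony at that moment is G# diminished triad (G#, B, D); C5 is not a chord tone.
It is approached by step down from D5 and left by step down to B4.
Step in, step out in the same direction — a passing tone.
The harmony at that moment is A major triad (A, C#, E); F4 is not a chord tone.
It is approached by step up from E4 and left by step down to E4.
Step away and step back to the same note — a neighbor tone (upper neighbor).

C5 (beat 2) — passing tone; F4 (beat 6) — neighbor tone.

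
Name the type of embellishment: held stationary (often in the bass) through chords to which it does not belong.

Pedal tone.

Approach: none. Departure: none — a single pitch is sustained while the chords change around it, passing through harmonies that do not contain it.
No melodic motion at all; the dissonance is created entirely by the moving harmonies against the stationary note — a pedal tone (pedal point).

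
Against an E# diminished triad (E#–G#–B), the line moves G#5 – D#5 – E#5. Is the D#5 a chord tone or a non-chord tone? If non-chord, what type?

The harmony at that moment is E# diminished triad (E#, G#, B); D#5 is not a chord tone.
It is approached by leap down from G#5 and left by step up to E#5.
Leap in, step out — an appoggiatura.

Non-chord tone — an appoggiatura.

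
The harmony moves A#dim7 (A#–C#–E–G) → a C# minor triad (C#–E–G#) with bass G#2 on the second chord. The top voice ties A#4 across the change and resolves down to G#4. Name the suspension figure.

At the second chord the bass is G#2. The suspended A#4 lies a ninth above the bass; after resolving down by step to G#4, the interval above the bass becomes an octave.
Suspension figures are named by those two intervals: 9–8.

9–8 suspension.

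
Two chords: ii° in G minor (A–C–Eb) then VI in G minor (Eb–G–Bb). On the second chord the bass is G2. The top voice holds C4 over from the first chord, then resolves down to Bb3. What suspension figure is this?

At the second chord the bass is G2. The suspended C4 lies a fourth above the bass; after resolving down by step to Bb3, the interval above the bass becomes a third.
Suspension figures are named by those two intervals: 4–3.

4–3 suspension.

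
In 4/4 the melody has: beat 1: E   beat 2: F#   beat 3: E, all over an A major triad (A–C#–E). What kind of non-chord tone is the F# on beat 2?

The harmony at that moment is A major triad (A, C#, E); F# is not a chord tone.
It is approached by step up from E and left by step down to E.
Step away and step back to the same note — a neighbor tone (upper neighbor).

Upper neighbor tone.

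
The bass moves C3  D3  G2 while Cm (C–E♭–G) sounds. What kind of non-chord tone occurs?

The harmony at that moment is C minor triad (C, E♭, G); D3 is not a chord tone.
It is approached by step up from C3 and left by leap down to G2.
Step in, leap out — an escape tone.

D3 is an escape tone.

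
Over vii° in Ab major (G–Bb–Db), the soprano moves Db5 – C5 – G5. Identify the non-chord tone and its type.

C5 is an escape tone.

The harmony at that moment is G diminished triad (G, Bb, Db); C5 is not a chord tone.
It is approached by step down from Db5 and left by leap up to G5.
Step in, leap out — an escape tone.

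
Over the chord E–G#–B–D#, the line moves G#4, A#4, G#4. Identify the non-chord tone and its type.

The harmony at that moment is E major seventh chord (E, G#, B, D#); A#4 is not a chord tone.
It is approached by step up from G#4 and left by step down to G#4.
Step away and step back to the same note — a neighbor tone (upper neighbor).

A#4 is a neighbor tone.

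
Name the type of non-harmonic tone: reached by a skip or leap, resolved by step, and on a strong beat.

Appoggiatura.

Approach: by leap. Departure: by step. Metric position: strong.
Leap in, step out, in a metrically strong position — an appoggiatura. (It is the mirror image of the escape tone, which steps in and leaps out from a weak position.)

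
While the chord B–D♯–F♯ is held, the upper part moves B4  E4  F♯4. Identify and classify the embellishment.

The harmony at that moment is B major triad (B, D♯, F♯); E4 is not a chord tone.
It is approached by leap down from B4 and left by step up to F♯4.
Leap in, step out — an appoggiatura.

E4 is an appoggiatura.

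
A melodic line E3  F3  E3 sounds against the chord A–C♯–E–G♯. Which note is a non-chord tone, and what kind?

The harmony at that moment is A major seventh chord (A, C♯, E, G♯); F3 is not a chord tone.
It is approached by step up from E3 and left by step down to E3.
Step away and step back to the same note — a neighbor tone (upper neighbor).

F3 is a neighbor tone.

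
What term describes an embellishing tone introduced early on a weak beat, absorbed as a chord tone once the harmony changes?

Approach: ahead of the chord change (typically by step), so it is dissonant against the current harmony. Departure: none — the same pitch is restated or held and is a chord tone of the new harmony.
Dissonant first, consonant once the harmony catches up: the note simply arrives early — an anticipation. (The reverse timing, consonant first and dissonant after the change, would be a suspension or retardation.)

Anticipation.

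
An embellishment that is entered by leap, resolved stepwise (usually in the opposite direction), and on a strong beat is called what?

Approach: by leap. Departure: by step. Metric position: strong.
Leap in, step out, in a metrically strong position — an appoggiatura. (It is the mirror image of the escape tone, which steps in and leaps out from a weak position.)

Appoggiatura.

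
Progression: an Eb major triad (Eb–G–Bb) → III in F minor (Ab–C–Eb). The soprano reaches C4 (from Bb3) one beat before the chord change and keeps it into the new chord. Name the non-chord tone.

C4 is an anticipation.

The harmony at that moment is Eb major triad (Eb, G, Bb); C4 is not a chord tone.
It is approached by step up from Bb3 and then sustained as the same pitch into the next harmony.
Arriving early and becoming a chord tone when the harmony changes — an anticipation.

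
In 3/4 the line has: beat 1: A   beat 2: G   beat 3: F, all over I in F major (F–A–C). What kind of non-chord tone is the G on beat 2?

The harmony at that moment is F major triad (F, A, C); G is not a chord tone.
It is approached by step down from A and left by step down to F.
Step in, step out in the same direction — a passing tone.

Passing tone.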